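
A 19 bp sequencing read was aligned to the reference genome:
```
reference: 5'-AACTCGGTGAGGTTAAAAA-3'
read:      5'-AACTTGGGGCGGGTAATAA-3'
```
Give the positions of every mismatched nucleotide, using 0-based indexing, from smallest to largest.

Differences at position 4 (C→T), position 7 (T→G), position 9 (A→C), position 12 (T→G), position 16 (A→T).

4, 7, 9, 12, 16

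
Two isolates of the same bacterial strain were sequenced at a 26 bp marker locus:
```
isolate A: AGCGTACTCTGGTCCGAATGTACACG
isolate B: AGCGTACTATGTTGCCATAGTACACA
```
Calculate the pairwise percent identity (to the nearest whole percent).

73%

7 positions differ (9, 12, 14, 16, 18, 19, 26), so 19 of 26 match: 19/26 = 73.08%.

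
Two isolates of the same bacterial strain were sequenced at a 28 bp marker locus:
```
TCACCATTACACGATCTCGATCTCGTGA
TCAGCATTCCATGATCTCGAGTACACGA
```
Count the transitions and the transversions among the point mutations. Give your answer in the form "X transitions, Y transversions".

4 transitions, 4 transversions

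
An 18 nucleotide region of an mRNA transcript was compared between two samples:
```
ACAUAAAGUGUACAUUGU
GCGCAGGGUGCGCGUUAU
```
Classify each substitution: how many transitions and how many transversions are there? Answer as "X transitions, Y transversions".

9 transitions, 0 transversions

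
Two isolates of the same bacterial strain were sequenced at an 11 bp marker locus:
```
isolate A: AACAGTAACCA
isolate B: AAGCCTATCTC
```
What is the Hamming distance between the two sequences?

6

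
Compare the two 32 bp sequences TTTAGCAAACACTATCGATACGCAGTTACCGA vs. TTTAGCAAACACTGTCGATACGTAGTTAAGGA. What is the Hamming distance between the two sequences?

4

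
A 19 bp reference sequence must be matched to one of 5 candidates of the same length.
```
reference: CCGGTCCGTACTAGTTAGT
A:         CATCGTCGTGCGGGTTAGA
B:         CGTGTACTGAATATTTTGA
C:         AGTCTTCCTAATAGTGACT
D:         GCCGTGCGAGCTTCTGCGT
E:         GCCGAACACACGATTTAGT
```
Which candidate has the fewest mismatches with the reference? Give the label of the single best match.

E

A differs at 9 bases; B differs at 9 bases; C differs at 9 bases; D differs at 9 bases; E differs at 8 bases. The closest is E.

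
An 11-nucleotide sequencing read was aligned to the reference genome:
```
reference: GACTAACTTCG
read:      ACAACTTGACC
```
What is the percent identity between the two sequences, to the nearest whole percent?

Mismatches at positions 1, 2, 3, 4, 5, 6, 7, 8, 9, 11 (1-based): 10 of 11.
Identical positions: 1/11 = 9.091% → 9%.

9%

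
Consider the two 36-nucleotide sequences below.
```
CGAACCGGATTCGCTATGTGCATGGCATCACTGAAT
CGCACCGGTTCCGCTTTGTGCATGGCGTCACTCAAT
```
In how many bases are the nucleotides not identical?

Mismatches (1-based): base 3: A→C; base 9: A→T; base 11: T→C; base 16: A→T; base 27: A→G; base 33: G→C.

6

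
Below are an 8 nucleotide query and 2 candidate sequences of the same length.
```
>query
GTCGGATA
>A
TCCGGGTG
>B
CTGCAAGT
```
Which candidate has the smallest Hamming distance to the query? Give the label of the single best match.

A

A differs at 4 positions; B differs at 6 positions. The closest is A.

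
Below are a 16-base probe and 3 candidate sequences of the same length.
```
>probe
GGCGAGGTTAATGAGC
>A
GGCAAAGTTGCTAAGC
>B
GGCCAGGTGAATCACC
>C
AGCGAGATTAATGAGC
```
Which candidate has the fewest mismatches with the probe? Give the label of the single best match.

Hamming distances to probe — A: 5; B: 4; C: 2.
Smallest is C with 2 mismatches.

C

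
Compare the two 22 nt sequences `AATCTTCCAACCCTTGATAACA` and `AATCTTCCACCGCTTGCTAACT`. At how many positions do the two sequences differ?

Comparing position by position, 4 positions differ: 10 (A/C), 12 (C/G), 17 (A/C), 22 (A/T).

4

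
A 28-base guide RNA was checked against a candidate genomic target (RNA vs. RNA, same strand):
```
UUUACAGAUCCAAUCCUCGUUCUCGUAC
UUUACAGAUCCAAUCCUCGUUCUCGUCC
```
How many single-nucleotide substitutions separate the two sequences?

1

The sequences differ at bases 27 (1-based) — 1 in total.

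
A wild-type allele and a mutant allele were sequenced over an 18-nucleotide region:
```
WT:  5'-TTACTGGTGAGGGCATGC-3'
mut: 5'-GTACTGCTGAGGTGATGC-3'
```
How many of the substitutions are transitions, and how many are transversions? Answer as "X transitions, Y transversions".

0 transitions, 4 transversions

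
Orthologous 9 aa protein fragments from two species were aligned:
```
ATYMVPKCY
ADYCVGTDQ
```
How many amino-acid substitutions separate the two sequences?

6

Comparing position by position, 6 positions differ: 2 (T/D), 4 (M/C), 6 (P/G), 7 (K/T), 8 (C/D), 9 (Y/Q).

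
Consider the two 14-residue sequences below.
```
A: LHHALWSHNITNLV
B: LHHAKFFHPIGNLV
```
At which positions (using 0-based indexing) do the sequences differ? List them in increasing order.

Scanning 0-based: 4: L/K; 5: W/F; 6: S/F; 8: N/P; 10: T/G.

4, 5, 6, 8, 10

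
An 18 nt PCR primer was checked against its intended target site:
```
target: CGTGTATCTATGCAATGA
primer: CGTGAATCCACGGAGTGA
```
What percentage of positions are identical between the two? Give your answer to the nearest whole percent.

Mismatches at positions 5, 9, 11, 13, 15 (1-based): 5 of 18.
Identical positions: 13/18 = 72.22% → 72%.

72%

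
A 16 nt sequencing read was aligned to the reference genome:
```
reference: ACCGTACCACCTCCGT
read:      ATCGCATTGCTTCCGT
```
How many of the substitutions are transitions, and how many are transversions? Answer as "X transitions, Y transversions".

6 transitions, 0 transversions

Transitions (purine↔purine or pyrimidine↔pyrimidine): 2 C→T, 5 T→C, 7 C→T, 8 C→T, 9 A→G, 11 C→T.
Transversions (purine↔pyrimidine): none.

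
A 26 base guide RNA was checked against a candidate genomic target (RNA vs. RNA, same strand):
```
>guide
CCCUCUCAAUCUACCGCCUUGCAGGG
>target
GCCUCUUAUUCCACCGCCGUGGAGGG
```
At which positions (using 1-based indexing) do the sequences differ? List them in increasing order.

Differences at position 1 (C→G), position 7 (C→U), position 9 (A→U), position 12 (U→C), position 19 (U→G), position 22 (C→G).

1, 7, 9, 12, 19, 22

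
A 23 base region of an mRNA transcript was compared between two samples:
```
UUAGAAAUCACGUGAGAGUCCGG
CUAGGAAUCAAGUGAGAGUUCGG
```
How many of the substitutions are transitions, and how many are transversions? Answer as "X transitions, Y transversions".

3 transitions, 1 transversion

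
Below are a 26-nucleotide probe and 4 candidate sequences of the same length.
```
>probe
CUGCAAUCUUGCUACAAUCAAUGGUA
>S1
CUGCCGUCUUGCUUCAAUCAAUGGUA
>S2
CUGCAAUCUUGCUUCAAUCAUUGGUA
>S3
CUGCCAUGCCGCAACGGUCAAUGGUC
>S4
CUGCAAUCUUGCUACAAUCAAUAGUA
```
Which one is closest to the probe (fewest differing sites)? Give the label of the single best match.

Hamming distances to probe — S1: 3; S2: 2; S3: 8; S4: 1.
Smallest is S4 with 1 mismatch.

S4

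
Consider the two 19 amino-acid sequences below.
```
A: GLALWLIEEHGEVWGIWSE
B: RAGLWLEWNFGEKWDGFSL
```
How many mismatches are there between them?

12

Comparing position by position, 12 residues differ: 1 (G/R), 2 (L/A), 3 (A/G), 7 (I/E), 8 (E/W), 9 (E/N), 10 (H/F), 13 (V/K), 15 (G/D), 16 (I/G), 17 (W/F), 19 (E/L).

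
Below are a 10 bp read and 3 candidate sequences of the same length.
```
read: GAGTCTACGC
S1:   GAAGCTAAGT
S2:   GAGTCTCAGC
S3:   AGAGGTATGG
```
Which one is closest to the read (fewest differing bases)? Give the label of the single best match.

Hamming distances to read — S1: 4; S2: 2; S3: 7.
Smallest is S2 with 2 mismatches.

S2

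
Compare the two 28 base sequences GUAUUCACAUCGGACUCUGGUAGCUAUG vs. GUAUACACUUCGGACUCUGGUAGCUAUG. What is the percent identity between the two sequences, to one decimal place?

Mismatches at positions 5, 9 (1-based): 2 of 28.
Identical positions: 26/28 = 92.86% → 92.9%.

92.9%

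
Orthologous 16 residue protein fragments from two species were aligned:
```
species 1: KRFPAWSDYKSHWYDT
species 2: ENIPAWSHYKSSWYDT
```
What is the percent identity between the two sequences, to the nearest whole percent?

5 positions differ (1, 2, 3, 8, 12), so 11 of 16 match: 11/16 = 68.75%.

69%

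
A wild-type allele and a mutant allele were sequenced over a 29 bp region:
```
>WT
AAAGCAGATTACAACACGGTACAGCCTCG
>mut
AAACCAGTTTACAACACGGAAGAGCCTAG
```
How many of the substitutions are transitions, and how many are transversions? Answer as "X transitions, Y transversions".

Transitions (purine↔purine or pyrimidine↔pyrimidine): none.
Transversions (purine↔pyrimidine): 4 G→C, 8 A→T, 20 T→A, 22 C→G, 28 C→A.

0 transitions, 5 transversions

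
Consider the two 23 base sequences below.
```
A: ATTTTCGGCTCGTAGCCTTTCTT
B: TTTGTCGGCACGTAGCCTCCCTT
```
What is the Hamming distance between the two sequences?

5

Mismatches (1-based): position 1: A→T; position 4: T→G; position 10: T→A; position 19: T→C; position 20: T→C.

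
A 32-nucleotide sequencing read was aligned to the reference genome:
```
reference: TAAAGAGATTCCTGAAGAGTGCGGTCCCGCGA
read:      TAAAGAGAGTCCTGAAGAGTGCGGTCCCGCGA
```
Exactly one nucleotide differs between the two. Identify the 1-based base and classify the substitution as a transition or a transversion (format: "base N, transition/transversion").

Base 9 changes T→G. T is a pyrimidine and G is a purine, so this is a transversion.

base 9, transversion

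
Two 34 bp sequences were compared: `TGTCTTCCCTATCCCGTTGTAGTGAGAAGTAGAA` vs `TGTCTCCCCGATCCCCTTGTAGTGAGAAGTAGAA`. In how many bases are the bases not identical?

3

The sequences differ at bases 6, 10, 16 (1-based) — 3 in total.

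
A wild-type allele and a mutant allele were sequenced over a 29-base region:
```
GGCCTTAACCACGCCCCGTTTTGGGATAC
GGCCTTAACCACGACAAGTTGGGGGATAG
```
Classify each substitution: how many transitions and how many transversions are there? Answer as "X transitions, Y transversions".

0 transitions, 6 transversions

Mismatches (1-based):
site 14: C→A (pyrimidine→purine, transversion)
site 16: C→A (pyrimidine→purine, transversion)
site 17: C→A (pyrimidine→purine, transversion)
site 21: T→G (pyrimidine→purine, transversion)
site 22: T→G (pyrimidine→purine, transversion)
site 29: C→G (pyrimidine→purine, transversion)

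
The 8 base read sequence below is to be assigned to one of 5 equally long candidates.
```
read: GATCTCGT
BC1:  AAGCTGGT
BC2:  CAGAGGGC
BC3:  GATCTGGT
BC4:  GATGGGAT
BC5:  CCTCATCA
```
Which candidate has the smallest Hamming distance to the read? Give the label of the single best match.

BC1 differs at 3 bases; BC2 differs at 6 bases; BC3 differs at 1 base; BC4 differs at 4 bases; BC5 differs at 6 bases. The closest is BC3.

BC3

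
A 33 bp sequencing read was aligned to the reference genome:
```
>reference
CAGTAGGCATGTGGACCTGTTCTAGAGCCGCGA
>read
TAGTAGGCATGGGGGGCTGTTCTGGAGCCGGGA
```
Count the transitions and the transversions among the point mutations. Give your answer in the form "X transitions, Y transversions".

3 transitions, 3 transversions

Transitions (purine↔purine or pyrimidine↔pyrimidine): 1 C→T, 15 A→G, 24 A→G.
Transversions (purine↔pyrimidine): 12 T→G, 16 C→G, 31 C→G.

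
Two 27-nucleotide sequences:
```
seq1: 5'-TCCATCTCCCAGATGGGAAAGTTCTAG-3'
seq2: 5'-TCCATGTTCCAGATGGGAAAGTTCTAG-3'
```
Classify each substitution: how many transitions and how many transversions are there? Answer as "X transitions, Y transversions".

Mismatches (1-based):
position 6: C→G (pyrimidine→purine, transversion)
position 8: C→T (pyrimidine→pyrimidine, transition)

1 transition, 1 transversion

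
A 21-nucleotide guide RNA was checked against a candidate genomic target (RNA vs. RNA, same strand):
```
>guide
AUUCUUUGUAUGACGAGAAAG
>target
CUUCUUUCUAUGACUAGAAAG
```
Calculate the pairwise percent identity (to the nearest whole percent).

3 positions differ (1, 8, 15), so 18 of 21 match: 18/21 = 85.71%.

86%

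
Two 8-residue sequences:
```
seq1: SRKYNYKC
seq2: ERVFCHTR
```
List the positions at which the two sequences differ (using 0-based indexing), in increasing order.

0, 2, 3, 4, 5, 6, 7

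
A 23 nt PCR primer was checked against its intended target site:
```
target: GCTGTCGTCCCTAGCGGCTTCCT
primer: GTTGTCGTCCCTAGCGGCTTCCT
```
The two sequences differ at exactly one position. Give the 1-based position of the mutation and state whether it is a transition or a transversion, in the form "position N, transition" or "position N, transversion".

position 2, transition

Position 2 changes C→T. C is a pyrimidine and T is a pyrimidine, so this is a transition.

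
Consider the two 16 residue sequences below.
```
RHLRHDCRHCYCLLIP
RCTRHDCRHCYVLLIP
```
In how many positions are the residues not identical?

3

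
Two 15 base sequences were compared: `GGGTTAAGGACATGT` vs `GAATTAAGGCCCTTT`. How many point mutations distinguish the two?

5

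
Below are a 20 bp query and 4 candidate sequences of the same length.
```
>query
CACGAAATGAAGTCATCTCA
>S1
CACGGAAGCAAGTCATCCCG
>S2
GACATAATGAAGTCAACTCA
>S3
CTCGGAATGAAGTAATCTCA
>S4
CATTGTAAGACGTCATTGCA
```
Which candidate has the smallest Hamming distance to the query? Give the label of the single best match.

Hamming distances to query — S1: 5; S2: 4; S3: 3; S4: 8.
Smallest is S3 with 3 mismatches.

S3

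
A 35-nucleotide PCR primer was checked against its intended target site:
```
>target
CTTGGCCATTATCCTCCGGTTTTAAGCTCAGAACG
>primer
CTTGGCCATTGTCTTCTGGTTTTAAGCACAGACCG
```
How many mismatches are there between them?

5

Comparing position by position, 5 sites differ: 11 (A/G), 14 (C/T), 17 (C/T), 28 (T/A), 33 (A/C).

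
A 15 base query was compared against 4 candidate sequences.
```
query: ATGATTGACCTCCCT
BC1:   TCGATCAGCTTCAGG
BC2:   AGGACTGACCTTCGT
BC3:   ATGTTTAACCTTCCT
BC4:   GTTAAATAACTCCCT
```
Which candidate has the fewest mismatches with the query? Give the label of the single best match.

BC1 differs at 9 sites; BC2 differs at 4 sites; BC3 differs at 3 sites; BC4 differs at 6 sites. The closest is BC3.

BC3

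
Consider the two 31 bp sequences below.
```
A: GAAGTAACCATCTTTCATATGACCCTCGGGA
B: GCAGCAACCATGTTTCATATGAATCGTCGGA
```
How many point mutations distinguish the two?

8

Comparing position by position, 8 positions differ: 2 (A/C), 5 (T/C), 12 (C/G), 23 (C/A), 24 (C/T), 26 (T/G), 27 (C/T), 28 (G/C).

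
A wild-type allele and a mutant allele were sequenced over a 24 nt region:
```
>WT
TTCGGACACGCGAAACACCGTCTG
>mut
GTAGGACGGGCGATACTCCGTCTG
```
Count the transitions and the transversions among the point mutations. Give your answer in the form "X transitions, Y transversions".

1 transition, 5 transversions

Mismatches (1-based):
position 1: T→G (pyrimidine→purine, transversion)
position 3: C→A (pyrimidine→purine, transversion)
position 8: A→G (purine→purine, transition)
position 9: C→G (pyrimidine→purine, transversion)
position 14: A→T (purine→pyrimidine, transversion)
position 17: A→T (purine→pyrimidine, transversion)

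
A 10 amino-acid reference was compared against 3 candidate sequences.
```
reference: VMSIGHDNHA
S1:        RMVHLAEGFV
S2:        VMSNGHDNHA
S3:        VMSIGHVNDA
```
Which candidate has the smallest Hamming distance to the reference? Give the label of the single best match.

S1 differs at 9 positions; S2 differs at 1 position; S3 differs at 2 positions. The closest is S2.

S2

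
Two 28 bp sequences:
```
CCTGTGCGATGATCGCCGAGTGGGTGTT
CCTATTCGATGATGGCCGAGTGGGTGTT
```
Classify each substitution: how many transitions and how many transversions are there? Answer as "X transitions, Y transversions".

1 transition, 2 transversions

Mismatches (1-based):
position 4: G→A (purine→purine, transition)
position 6: G→T (purine→pyrimidine, transversion)
position 14: C→G (pyrimidine→purine, transversion)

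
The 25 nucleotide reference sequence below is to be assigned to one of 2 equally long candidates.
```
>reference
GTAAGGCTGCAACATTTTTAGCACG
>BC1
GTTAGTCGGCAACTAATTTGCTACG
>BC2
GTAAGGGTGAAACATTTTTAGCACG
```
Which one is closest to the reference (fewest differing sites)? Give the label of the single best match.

BC2

Hamming distances to reference — BC1: 9; BC2: 2.
Smallest is BC2 with 2 mismatches.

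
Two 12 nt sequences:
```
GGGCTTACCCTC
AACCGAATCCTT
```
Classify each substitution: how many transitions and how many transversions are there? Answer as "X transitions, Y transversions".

4 transitions, 3 transversions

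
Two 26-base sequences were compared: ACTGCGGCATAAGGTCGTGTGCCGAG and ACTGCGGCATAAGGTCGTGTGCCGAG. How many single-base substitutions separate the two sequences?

No positions differ; the sequences are identical.

0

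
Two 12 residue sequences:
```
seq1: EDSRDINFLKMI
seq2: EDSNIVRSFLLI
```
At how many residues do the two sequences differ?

Comparing position by position, 8 residues differ: 4 (R/N), 5 (D/I), 6 (I/V), 7 (N/R), 8 (F/S), 9 (L/F), 10 (K/L), 11 (M/L).

8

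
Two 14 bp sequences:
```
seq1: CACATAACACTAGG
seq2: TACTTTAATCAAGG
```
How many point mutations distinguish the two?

The sequences differ at bases 1, 4, 6, 8, 9, 11 (1-based) — 6 in total.

6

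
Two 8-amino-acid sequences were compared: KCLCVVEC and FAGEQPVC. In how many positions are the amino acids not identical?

7

Mismatches (1-based): position 1: K→F; position 2: C→A; position 3: L→G; position 4: C→E; position 5: V→Q; position 6: V→P; position 7: E→V.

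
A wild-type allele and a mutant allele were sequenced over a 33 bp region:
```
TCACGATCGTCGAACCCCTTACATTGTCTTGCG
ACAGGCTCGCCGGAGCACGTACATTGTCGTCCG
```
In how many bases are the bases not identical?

10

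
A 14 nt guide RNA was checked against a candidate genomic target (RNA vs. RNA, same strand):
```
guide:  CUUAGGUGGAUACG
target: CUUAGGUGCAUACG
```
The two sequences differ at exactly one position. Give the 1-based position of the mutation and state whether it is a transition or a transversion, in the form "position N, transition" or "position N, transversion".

position 9, transversion

The sequences differ only at position 9: G→C (purine→pyrimidine), a transversion.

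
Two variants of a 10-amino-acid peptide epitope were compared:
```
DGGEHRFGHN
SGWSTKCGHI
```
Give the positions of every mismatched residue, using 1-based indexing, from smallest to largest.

Differences at position 1 (D→S), position 3 (G→W), position 4 (E→S), position 5 (H→T), position 6 (R→K), position 7 (F→C), position 10 (N→I).

1, 3, 4, 5, 6, 7, 10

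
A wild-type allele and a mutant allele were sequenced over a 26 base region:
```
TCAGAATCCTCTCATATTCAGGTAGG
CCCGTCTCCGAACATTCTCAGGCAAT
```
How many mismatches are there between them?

Comparing position by position, 12 positions differ: 1 (T/C), 3 (A/C), 5 (A/T), 6 (A/C), 10 (T/G), 11 (C/A), 12 (T/A), 16 (A/T), 17 (T/C), 23 (T/C), 25 (G/A), 26 (G/T).

12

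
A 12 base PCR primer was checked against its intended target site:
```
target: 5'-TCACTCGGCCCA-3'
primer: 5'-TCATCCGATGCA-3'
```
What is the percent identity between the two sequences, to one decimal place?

58.3%

5 positions differ (4, 5, 8, 9, 10), so 7 of 12 match: 7/12 = 58.33%.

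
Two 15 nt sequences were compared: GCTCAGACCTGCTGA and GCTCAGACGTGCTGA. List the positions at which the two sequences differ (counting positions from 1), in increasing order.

Differences at position 9 (C→G).

9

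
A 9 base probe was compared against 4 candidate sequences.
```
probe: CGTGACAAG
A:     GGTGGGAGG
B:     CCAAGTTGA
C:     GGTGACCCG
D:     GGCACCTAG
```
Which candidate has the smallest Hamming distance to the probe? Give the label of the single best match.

Hamming distances to probe — A: 4; B: 8; C: 3; D: 5.
Smallest is C with 3 mismatches.

C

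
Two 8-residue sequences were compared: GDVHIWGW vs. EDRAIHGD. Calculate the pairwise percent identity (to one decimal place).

37.5%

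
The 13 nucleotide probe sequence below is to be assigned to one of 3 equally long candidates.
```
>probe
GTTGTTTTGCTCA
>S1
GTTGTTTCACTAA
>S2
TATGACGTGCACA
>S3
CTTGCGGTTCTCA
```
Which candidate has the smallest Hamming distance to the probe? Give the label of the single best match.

S1

Hamming distances to probe — S1: 3; S2: 6; S3: 5.
Smallest is S1 with 3 mismatches.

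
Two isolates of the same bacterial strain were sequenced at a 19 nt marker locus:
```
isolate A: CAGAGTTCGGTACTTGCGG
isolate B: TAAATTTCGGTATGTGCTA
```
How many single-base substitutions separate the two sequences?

The sequences differ at positions 1, 3, 5, 13, 14, 18, 19 (1-based) — 7 in total.

7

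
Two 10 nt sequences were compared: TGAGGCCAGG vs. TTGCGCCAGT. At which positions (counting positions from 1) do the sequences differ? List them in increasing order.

Differences at position 2 (G→T), position 3 (A→G), position 4 (G→C), position 10 (G→T).

2, 3, 4, 10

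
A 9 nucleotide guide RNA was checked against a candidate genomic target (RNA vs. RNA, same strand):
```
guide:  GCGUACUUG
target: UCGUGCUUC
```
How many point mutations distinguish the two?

Comparing position by position, 3 bases differ: 1 (G/U), 5 (A/G), 9 (G/C).

3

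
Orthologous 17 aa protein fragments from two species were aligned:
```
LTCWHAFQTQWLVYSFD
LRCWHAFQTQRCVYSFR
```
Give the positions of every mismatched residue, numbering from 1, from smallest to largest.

Differences at position 2 (T→R), position 11 (W→R), position 12 (L→C), position 17 (D→R).

2, 11, 12, 17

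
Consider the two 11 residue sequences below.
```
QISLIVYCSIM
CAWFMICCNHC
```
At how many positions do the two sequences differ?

10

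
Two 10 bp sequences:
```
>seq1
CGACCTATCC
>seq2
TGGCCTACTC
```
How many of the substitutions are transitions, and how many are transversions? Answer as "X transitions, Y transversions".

Mismatches (1-based):
base 1: C→T (pyrimidine→pyrimidine, transition)
base 3: A→G (purine→purine, transition)
base 8: T→C (pyrimidine→pyrimidine, transition)
base 9: C→T (pyrimidine→pyrimidine, transition)

4 transitions, 0 transversions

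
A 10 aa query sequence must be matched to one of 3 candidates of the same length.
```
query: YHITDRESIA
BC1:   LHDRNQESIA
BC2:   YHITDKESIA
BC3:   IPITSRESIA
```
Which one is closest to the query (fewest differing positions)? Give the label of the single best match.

Hamming distances to query — BC1: 5; BC2: 1; BC3: 3.
Smallest is BC2 with 1 mismatch.

BC2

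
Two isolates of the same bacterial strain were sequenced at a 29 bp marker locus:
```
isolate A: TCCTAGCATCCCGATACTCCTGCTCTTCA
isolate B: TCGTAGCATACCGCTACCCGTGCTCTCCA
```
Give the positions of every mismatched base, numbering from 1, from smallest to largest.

Differences at position 3 (C→G), position 10 (C→A), position 14 (A→C), position 18 (T→C), position 20 (C→G), position 27 (T→C).

3, 10, 14, 18, 20, 27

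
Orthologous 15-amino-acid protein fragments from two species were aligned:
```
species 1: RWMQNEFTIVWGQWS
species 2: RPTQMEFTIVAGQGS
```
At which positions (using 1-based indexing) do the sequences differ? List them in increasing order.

Scanning 1-based: 2: W/P; 3: M/T; 5: N/M; 11: W/A; 14: W/G.

2, 3, 5, 11, 14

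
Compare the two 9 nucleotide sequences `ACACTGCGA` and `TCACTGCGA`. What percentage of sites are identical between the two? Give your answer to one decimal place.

1 position differs (1), so 8 of 9 match: 8/9 = 88.89%.

88.9%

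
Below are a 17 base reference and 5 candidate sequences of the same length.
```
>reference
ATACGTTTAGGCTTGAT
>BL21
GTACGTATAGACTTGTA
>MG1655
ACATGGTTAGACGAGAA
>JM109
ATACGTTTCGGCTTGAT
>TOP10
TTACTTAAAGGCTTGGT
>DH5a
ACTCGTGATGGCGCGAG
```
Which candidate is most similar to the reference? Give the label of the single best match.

Hamming distances to reference — BL21: 5; MG1655: 7; JM109: 1; TOP10: 5; DH5a: 8.
Smallest is JM109 with 1 mismatch.

JM109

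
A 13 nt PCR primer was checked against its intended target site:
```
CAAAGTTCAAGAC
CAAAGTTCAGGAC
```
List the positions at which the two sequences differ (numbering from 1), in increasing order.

Differences at position 10 (A→G).

10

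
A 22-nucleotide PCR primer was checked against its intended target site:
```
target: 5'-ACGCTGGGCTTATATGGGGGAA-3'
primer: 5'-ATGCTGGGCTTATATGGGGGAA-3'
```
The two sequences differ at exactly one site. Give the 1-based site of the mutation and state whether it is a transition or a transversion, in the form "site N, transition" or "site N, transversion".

The sequences differ only at site 2: C→T (pyrimidine→pyrimidine), a transition.

site 2, transition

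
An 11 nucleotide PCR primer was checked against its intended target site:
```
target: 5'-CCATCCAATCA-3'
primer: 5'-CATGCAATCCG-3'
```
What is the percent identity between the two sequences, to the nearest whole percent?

7 positions differ (2, 3, 4, 6, 8, 9, 11), so 4 of 11 match: 4/11 = 36.36%.

36%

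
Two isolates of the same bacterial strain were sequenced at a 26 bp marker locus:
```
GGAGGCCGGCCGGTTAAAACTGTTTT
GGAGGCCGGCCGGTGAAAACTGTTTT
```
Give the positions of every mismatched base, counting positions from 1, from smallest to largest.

15

Differences at position 15 (T→G).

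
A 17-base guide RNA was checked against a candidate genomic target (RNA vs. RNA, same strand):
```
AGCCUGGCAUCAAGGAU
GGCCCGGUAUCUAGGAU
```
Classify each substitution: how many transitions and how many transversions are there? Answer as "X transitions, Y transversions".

Transitions (purine↔purine or pyrimidine↔pyrimidine): 1 A→G, 5 U→C, 8 C→U.
Transversions (purine↔pyrimidine): 12 A→U.

3 transitions, 1 transversion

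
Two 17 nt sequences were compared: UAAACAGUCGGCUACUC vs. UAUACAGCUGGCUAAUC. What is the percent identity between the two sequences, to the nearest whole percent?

4 positions differ (3, 8, 9, 15), so 13 of 17 match: 13/17 = 76.47%.

76%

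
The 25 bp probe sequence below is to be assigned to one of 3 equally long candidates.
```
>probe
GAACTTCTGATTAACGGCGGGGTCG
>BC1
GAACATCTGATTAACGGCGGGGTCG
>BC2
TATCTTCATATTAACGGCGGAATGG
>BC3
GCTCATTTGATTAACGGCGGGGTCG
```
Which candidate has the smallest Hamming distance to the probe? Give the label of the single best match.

BC1

BC1 differs at 1 base; BC2 differs at 7 bases; BC3 differs at 4 bases. The closest is BC1.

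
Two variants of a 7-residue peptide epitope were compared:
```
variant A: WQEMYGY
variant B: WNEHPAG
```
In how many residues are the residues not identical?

5

Mismatches (1-based): residue 2: Q→N; residue 4: M→H; residue 5: Y→P; residue 6: G→A; residue 7: Y→G.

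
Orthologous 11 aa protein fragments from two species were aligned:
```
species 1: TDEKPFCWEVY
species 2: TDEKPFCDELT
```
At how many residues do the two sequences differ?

Mismatches (1-based): residue 8: W→D; residue 10: V→L; residue 11: Y→T.

3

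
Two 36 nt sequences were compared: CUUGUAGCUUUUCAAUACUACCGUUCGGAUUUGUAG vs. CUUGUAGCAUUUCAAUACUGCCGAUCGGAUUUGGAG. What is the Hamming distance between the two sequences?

4

The sequences differ at sites 9, 20, 24, 34 (1-based) — 4 in total.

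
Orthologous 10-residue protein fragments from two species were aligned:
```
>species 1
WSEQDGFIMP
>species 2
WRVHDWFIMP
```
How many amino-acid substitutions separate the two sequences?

The sequences differ at positions 2, 3, 4, 6 (1-based) — 4 in total.

4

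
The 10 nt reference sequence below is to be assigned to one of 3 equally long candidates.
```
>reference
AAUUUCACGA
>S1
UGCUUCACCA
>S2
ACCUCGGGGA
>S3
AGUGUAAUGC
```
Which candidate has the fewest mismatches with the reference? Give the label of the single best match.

S1 differs at 4 bases; S2 differs at 6 bases; S3 differs at 5 bases. The closest is S1.

S1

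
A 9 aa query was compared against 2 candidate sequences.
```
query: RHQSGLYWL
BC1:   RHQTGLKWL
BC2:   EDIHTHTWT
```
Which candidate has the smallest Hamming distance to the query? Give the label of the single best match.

Hamming distances to query — BC1: 2; BC2: 8.
Smallest is BC1 with 2 mismatches.

BC1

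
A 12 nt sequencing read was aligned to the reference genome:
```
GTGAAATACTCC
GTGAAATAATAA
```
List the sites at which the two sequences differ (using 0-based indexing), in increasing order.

Differences at site 8 (C→A), site 10 (C→A), site 11 (C→A).

8, 10, 11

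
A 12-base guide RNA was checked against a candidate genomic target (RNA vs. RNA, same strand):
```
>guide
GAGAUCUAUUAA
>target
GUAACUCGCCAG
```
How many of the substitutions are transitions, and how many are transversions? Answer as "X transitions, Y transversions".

8 transitions, 1 transversion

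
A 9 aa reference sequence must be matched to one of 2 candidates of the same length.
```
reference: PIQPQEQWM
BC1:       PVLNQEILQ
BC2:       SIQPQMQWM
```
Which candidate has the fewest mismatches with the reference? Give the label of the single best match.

BC2

BC1 differs at 6 positions; BC2 differs at 2 positions. The closest is BC2.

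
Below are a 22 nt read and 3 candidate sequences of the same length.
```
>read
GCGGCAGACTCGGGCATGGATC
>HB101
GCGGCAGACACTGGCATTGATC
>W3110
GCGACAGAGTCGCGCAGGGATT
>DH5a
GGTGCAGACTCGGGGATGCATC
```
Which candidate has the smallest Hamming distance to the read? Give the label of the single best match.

Hamming distances to read — HB101: 3; W3110: 5; DH5a: 4.
Smallest is HB101 with 3 mismatches.

HB101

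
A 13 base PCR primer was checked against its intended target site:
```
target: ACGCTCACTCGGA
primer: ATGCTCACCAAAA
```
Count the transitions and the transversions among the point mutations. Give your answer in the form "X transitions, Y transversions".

4 transitions, 1 transversion

Transitions (purine↔purine or pyrimidine↔pyrimidine): 2 C→T, 9 T→C, 11 G→A, 12 G→A.
Transversions (purine↔pyrimidine): 10 C→A.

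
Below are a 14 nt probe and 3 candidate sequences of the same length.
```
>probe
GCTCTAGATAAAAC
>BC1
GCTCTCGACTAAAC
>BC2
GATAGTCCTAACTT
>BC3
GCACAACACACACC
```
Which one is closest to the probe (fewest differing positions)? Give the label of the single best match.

Hamming distances to probe — BC1: 3; BC2: 9; BC3: 6.
Smallest is BC1 with 3 mismatches.

BC1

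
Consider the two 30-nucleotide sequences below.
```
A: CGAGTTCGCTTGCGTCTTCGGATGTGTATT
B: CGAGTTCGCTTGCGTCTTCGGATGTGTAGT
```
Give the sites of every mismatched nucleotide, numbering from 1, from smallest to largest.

Differences at site 29 (T→G).

29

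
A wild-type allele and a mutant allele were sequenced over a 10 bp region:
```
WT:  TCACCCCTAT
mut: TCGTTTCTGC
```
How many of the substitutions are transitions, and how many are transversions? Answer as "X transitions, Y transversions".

6 transitions, 0 transversions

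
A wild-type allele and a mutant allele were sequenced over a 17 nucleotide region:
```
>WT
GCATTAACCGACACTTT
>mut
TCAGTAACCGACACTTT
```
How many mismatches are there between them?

Comparing position by position, 2 sites differ: 1 (G/T), 4 (T/G).

2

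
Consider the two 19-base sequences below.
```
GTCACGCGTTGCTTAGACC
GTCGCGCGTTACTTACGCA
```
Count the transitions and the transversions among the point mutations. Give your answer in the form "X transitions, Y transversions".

3 transitions, 2 transversions

Transitions (purine↔purine or pyrimidine↔pyrimidine): 4 A→G, 11 G→A, 17 A→G.
Transversions (purine↔pyrimidine): 16 G→C, 19 C→A.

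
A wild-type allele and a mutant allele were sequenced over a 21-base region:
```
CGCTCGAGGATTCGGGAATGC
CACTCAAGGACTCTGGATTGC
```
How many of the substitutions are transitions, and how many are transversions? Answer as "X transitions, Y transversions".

3 transitions, 2 transversions

Mismatches (1-based):
position 2: G→A (purine→purine, transition)
position 6: G→A (purine→purine, transition)
position 11: T→C (pyrimidine→pyrimidine, transition)
position 14: G→T (purine→pyrimidine, transversion)
position 18: A→T (purine→pyrimidine, transversion)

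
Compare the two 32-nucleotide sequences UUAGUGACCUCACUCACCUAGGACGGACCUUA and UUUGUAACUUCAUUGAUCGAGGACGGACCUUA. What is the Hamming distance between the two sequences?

The sequences differ at bases 3, 6, 9, 13, 15, 17, 19 (1-based) — 7 in total.

7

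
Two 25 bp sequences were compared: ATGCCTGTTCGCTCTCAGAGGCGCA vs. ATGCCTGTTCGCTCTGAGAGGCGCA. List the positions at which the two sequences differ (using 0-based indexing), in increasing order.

15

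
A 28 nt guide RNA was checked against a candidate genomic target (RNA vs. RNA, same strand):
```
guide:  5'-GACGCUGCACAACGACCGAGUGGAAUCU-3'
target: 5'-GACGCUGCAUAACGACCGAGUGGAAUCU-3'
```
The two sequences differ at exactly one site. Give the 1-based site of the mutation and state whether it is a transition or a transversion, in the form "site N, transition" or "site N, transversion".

site 10, transition

Site 10 changes C→U. C is a pyrimidine and U is a pyrimidine, so this is a transition.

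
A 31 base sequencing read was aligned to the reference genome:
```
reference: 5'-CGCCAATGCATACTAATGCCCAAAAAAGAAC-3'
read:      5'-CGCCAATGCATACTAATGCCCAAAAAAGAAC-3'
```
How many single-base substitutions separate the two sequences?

0

No positions differ; the sequences are identical.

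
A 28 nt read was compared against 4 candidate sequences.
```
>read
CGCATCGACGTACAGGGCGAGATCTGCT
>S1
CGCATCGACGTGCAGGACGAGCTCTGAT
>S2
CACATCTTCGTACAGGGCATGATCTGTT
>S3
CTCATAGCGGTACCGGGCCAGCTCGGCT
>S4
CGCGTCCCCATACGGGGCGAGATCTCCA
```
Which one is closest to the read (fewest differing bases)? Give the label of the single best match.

S1 differs at 4 bases; S2 differs at 6 bases; S3 differs at 8 bases; S4 differs at 7 bases. The closest is S1.

S1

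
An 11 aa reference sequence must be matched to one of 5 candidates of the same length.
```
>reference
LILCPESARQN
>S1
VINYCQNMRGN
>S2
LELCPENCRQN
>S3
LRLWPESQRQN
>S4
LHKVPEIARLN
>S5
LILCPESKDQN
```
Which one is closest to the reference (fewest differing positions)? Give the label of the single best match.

Hamming distances to reference — S1: 8; S2: 3; S3: 3; S4: 5; S5: 2.
Smallest is S5 with 2 mismatches.

S5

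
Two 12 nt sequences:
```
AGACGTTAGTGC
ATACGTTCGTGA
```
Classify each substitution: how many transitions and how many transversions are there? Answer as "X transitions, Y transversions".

0 transitions, 3 transversions

Transitions (purine↔purine or pyrimidine↔pyrimidine): none.
Transversions (purine↔pyrimidine): 2 G→T, 8 A→C, 12 C→A.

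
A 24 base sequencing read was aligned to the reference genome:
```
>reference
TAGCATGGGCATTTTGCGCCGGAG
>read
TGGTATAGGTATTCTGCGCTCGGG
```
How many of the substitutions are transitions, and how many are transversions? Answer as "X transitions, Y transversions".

7 transitions, 1 transversion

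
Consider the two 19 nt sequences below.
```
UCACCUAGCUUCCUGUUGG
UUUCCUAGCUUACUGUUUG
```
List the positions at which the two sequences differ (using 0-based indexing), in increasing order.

Scanning 0-based: 1: C/U; 2: A/U; 11: C/A; 17: G/U.

1, 2, 11, 17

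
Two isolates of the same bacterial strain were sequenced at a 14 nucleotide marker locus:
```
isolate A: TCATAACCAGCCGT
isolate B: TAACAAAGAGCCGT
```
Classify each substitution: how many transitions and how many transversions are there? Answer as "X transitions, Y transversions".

1 transition, 3 transversions

Transitions (purine↔purine or pyrimidine↔pyrimidine): 4 T→C.
Transversions (purine↔pyrimidine): 2 C→A, 7 C→A, 8 C→G.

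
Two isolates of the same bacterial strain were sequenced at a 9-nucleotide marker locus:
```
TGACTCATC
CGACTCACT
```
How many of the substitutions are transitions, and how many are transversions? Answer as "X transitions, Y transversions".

3 transitions, 0 transversions

Transitions (purine↔purine or pyrimidine↔pyrimidine): 1 T→C, 8 T→C, 9 C→T.
Transversions (purine↔pyrimidine): none.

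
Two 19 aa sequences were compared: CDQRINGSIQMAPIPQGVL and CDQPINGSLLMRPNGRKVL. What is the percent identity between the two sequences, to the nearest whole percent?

Mismatches at positions 4, 9, 10, 12, 14, 15, 16, 17 (1-based): 8 of 19.
Identical positions: 11/19 = 57.89% → 58%.

58%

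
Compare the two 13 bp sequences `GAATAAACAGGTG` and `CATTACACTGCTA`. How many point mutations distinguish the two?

6

The sequences differ at positions 1, 3, 6, 9, 11, 13 (1-based) — 6 in total.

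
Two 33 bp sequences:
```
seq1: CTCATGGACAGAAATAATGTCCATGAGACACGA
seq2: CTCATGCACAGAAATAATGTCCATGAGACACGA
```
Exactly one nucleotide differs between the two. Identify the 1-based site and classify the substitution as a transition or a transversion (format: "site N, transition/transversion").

site 7, transversion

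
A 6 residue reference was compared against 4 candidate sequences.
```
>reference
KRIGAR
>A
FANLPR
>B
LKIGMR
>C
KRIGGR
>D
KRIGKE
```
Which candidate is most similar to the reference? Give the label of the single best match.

C

A differs at 5 residues; B differs at 3 residues; C differs at 1 residue; D differs at 2 residues. The closest is C.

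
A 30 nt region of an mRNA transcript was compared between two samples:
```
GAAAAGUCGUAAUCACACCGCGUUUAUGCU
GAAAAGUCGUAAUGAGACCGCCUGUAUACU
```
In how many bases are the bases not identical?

5

The sequences differ at bases 14, 16, 22, 24, 28 (1-based) — 5 in total.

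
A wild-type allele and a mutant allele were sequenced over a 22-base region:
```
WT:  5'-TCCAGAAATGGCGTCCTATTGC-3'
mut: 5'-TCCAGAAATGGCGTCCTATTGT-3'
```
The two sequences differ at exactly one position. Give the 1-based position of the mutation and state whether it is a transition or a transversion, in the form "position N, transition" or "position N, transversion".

Position 22 changes C→T. C is a pyrimidine and T is a pyrimidine, so this is a transition.

position 22, transition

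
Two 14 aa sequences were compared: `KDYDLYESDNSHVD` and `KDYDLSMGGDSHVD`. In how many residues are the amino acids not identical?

5

Mismatches (1-based): residue 6: Y→S; residue 7: E→M; residue 8: S→G; residue 9: D→G; residue 10: N→D.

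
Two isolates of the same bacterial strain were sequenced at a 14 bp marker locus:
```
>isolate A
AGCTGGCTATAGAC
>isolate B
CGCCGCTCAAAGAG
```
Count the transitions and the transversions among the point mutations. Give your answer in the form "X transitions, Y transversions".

Transitions (purine↔purine or pyrimidine↔pyrimidine): 4 T→C, 7 C→T, 8 T→C.
Transversions (purine↔pyrimidine): 1 A→C, 6 G→C, 10 T→A, 14 C→G.

3 transitions, 4 transversions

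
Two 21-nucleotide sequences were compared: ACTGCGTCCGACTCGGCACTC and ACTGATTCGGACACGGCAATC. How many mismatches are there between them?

The sequences differ at sites 5, 6, 9, 13, 19 (1-based) — 5 in total.

5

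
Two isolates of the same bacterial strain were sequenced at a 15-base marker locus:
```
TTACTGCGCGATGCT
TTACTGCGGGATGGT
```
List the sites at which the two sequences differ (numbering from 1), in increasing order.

Differences at site 9 (C→G), site 14 (C→G).

9, 14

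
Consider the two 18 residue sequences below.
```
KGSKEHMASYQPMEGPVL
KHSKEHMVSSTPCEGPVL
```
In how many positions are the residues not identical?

5

Comparing position by position, 5 positions differ: 2 (G/H), 8 (A/V), 10 (Y/S), 11 (Q/T), 13 (M/C).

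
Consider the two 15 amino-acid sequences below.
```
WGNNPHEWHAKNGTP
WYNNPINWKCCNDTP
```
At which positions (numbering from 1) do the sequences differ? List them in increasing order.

2, 6, 7, 9, 10, 11, 13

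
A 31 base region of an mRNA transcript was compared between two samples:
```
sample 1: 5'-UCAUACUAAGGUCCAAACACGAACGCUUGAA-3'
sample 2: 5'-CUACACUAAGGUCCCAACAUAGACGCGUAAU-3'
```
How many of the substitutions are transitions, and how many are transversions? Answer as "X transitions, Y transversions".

Transitions (purine↔purine or pyrimidine↔pyrimidine): 1 U→C, 2 C→U, 4 U→C, 20 C→U, 21 G→A, 22 A→G, 29 G→A.
Transversions (purine↔pyrimidine): 15 A→C, 27 U→G, 31 A→U.

7 transitions, 3 transversions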